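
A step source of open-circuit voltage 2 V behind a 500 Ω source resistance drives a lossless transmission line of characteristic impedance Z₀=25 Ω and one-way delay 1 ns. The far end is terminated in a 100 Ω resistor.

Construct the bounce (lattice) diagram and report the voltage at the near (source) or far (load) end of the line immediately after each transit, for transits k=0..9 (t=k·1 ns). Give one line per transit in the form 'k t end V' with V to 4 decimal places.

Γ_L=0.600000, Γ_S=0.904762; launch V₁=2·25/525=0.095238
k=0 src: V=0.0952
k=1 load: inc=0.095238, refl=0.095238·0.600000=0.0571; V=0.000000+0.095238+0.057143=0.1524
k=2 src: inc=0.057143, refl=0.057143·0.904762=0.0517; V=0.095238+0.057143+0.051701=0.2041
k=3 load: inc=0.051701, refl=0.051701·0.600000=0.0310; V=0.152381+0.051701+0.031020=0.2351
k=4 src: inc=0.031020, refl=0.031020·0.904762=0.0281; V=0.204082+0.031020+0.028066=0.2632
k=5 load: inc=0.028066, refl=0.028066·0.600000=0.0168; V=0.235102+0.028066+0.016840=0.2800
k=6 src: inc=0.016840, refl=0.016840·0.904762=0.0152; V=0.263168+0.016840+0.015236=0.2952
k=7 load: inc=0.015236, refl=0.015236·0.600000=0.0091; V=0.280008+0.015236+0.009142=0.3044
k=8 src: inc=0.009142, refl=0.009142·0.904762=0.0083; V=0.295244+0.009142+0.008271=0.3127
k=9 load: inc=0.008271, refl=0.008271·0.600000=0.0050; V=0.304385+0.008271+0.004963=0.3176

0 0 source 0.0952
1 1 load 0.1524
2 2 source 0.2041
3 3 load 0.2351
4 4 source 0.2632
5 5 load 0.2800
6 6 source 0.2952
7 7 load 0.3044
8 8 source 0.3127
9 9 load 0.3176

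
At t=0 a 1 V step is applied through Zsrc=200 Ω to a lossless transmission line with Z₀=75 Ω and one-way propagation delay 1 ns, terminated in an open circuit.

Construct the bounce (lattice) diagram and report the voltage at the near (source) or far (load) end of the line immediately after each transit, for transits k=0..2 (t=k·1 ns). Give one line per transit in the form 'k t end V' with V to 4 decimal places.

0 0 source 0.2727
1 1 load 0.5455
2 2 source 0.6694

Γ_L=1.000000, Γ_S=0.454545; launch V₁=1·75/275=0.272727
k=0 src: V=0.2727
k=1 load: inc=0.272727, refl=0.272727·1.000000=0.2727; V=0.000000+0.272727+0.272727=0.5455
k=2 src: inc=0.272727, refl=0.272727·0.454545=0.1240; V=0.272727+0.272727+0.123967=0.6694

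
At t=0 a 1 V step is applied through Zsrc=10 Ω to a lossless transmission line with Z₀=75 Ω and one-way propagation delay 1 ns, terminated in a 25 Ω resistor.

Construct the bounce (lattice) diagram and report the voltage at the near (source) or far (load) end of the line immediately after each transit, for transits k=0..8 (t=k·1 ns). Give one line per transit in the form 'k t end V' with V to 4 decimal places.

Γ_L=-0.500000, Γ_S=-0.764706; launch V₁=1·75/85=0.882353
k=0 src: V=0.8824
k=1 load: inc=0.882353, refl=0.882353·-0.500000=-0.4412; V=0.000000+0.882353+-0.441176=0.4412
k=2 src: inc=-0.441176, refl=-0.441176·-0.764706=0.3374; V=0.882353+-0.441176+0.337370=0.7785
k=3 load: inc=0.337370, refl=0.337370·-0.500000=-0.1687; V=0.441176+0.337370+-0.168685=0.6099
k=4 src: inc=-0.168685, refl=-0.168685·-0.764706=0.1290; V=0.778547+-0.168685+0.128995=0.7389
k=5 load: inc=0.128995, refl=0.128995·-0.500000=-0.0645; V=0.609862+0.128995+-0.064497=0.6744
k=6 src: inc=-0.064497, refl=-0.064497·-0.764706=0.0493; V=0.738856+-0.064497+0.049321=0.7237
k=7 load: inc=0.049321, refl=0.049321·-0.500000=-0.0247; V=0.674359+0.049321+-0.024661=0.6990
k=8 src: inc=-0.024661, refl=-0.024661·-0.764706=0.0189; V=0.723680+-0.024661+0.018858=0.7179

0 0 source 0.8824
1 1 load 0.4412
2 2 source 0.7785
3 3 load 0.6099
4 4 source 0.7389
5 5 load 0.6744
6 6 source 0.7237
7 7 load 0.6990
8 8 source 0.7179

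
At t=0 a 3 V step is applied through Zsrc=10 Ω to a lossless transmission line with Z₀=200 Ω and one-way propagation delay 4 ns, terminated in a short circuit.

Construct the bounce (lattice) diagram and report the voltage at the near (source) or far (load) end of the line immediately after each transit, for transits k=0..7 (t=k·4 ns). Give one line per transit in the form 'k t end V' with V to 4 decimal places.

0 0 source 2.8571
1 4 load 0.0000
2 8 source 2.5850
3 12 load 0.0000
4 16 source 2.3388
5 20 load 0.0000
6 24 source 2.1161
7 28 load 0.0000

Γ_L=-1.000000, Γ_S=-0.904762; launch V₁=3·200/210=2.857143
k=0 src: V=2.8571
k=1 load: inc=2.857143, refl=2.857143·-1.000000=-2.8571; V=0.000000+2.857143+-2.857143=0.0000
k=2 src: inc=-2.857143, refl=-2.857143·-0.904762=2.5850; V=2.857143+-2.857143+2.585034=2.5850
k=3 load: inc=2.585034, refl=2.585034·-1.000000=-2.5850; V=0.000000+2.585034+-2.585034=0.0000
k=4 src: inc=-2.585034, refl=-2.585034·-0.904762=2.3388; V=2.585034+-2.585034+2.338840=2.3388
k=5 load: inc=2.338840, refl=2.338840·-1.000000=-2.3388; V=0.000000+2.338840+-2.338840=0.0000
k=6 src: inc=-2.338840, refl=-2.338840·-0.904762=2.1161; V=2.338840+-2.338840+2.116094=2.1161
k=7 load: inc=2.116094, refl=2.116094·-1.000000=-2.1161; V=0.000000+2.116094+-2.116094=0.0000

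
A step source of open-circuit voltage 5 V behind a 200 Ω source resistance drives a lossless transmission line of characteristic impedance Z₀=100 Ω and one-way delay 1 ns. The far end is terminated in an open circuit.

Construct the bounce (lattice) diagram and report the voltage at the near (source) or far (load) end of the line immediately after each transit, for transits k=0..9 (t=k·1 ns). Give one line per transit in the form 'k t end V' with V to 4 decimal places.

0 0 source 1.6667
1 1 load 3.3333
2 2 source 3.8889
3 3 load 4.4444
4 4 source 4.6296
5 5 load 4.8148
6 6 source 4.8765
7 7 load 4.9383
8 8 source 4.9588
9 9 load 4.9794

Γ_L=1.000000, Γ_S=0.333333; launch V₁=5·100/300=1.666667
k=0 src: V=1.6667
k=1 load: inc=1.666667, refl=1.666667·1.000000=1.6667; V=0.000000+1.666667+1.666667=3.3333
k=2 src: inc=1.666667, refl=1.666667·0.333333=0.5556; V=1.666667+1.666667+0.555556=3.8889
k=3 load: inc=0.555556, refl=0.555556·1.000000=0.5556; V=3.333333+0.555556+0.555556=4.4444
k=4 src: inc=0.555556, refl=0.555556·0.333333=0.1852; V=3.888889+0.555556+0.185185=4.6296
k=5 load: inc=0.185185, refl=0.185185·1.000000=0.1852; V=4.444444+0.185185+0.185185=4.8148
k=6 src: inc=0.185185, refl=0.185185·0.333333=0.0617; V=4.629630+0.185185+0.061728=4.8765
k=7 load: inc=0.061728, refl=0.061728·1.000000=0.0617; V=4.814815+0.061728+0.061728=4.9383
k=8 src: inc=0.061728, refl=0.061728·0.333333=0.0206; V=4.876543+0.061728+0.020576=4.9588
k=9 load: inc=0.020576, refl=0.020576·1.000000=0.0206; V=4.938272+0.020576+0.020576=4.9794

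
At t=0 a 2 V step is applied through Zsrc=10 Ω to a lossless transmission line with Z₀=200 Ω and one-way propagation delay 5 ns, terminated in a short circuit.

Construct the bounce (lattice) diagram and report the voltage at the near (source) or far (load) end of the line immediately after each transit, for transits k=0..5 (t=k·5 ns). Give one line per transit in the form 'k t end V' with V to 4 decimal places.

Γ_L=-1.000000, Γ_S=-0.904762; launch V₁=2·200/210=1.904762
k=0 src: V=1.9048
k=1 load: inc=1.904762, refl=1.904762·-1.000000=-1.9048; V=0.000000+1.904762+-1.904762=0.0000
k=2 src: inc=-1.904762, refl=-1.904762·-0.904762=1.7234; V=1.904762+-1.904762+1.723356=1.7234
k=3 load: inc=1.723356, refl=1.723356·-1.000000=-1.7234; V=0.000000+1.723356+-1.723356=0.0000
k=4 src: inc=-1.723356, refl=-1.723356·-0.904762=1.5592; V=1.723356+-1.723356+1.559227=1.5592
k=5 load: inc=1.559227, refl=1.559227·-1.000000=-1.5592; V=0.000000+1.559227+-1.559227=0.0000

0 0 source 1.9048
1 5 load 0.0000
2 10 source 1.7234
3 15 load 0.0000
4 20 source 1.5592
5 25 load 0.0000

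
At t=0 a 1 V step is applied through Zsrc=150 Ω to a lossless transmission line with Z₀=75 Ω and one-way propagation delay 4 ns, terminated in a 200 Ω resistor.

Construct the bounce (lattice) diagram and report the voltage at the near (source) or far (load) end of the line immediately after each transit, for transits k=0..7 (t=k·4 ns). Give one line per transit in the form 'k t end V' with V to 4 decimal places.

Γ_L=0.454545, Γ_S=0.333333; launch V₁=1·75/225=0.333333
k=0 src: V=0.3333
k=1 load: inc=0.333333, refl=0.333333·0.454545=0.1515; V=0.000000+0.333333+0.151515=0.4848
k=2 src: inc=0.151515, refl=0.151515·0.333333=0.0505; V=0.333333+0.151515+0.050505=0.5354
k=3 load: inc=0.050505, refl=0.050505·0.454545=0.0230; V=0.484848+0.050505+0.022957=0.5583
k=4 src: inc=0.022957, refl=0.022957·0.333333=0.0077; V=0.535354+0.022957+0.007652=0.5660
k=5 load: inc=0.007652, refl=0.007652·0.454545=0.0035; V=0.558310+0.007652+0.003478=0.5694
k=6 src: inc=0.003478, refl=0.003478·0.333333=0.0012; V=0.565963+0.003478+0.001159=0.5706
k=7 load: inc=0.001159, refl=0.001159·0.454545=0.0005; V=0.569441+0.001159+0.000527=0.5711

0 0 source 0.3333
1 4 load 0.4848
2 8 source 0.5354
3 12 load 0.5583
4 16 source 0.5660
5 20 load 0.5694
6 24 source 0.5706
7 28 load 0.5711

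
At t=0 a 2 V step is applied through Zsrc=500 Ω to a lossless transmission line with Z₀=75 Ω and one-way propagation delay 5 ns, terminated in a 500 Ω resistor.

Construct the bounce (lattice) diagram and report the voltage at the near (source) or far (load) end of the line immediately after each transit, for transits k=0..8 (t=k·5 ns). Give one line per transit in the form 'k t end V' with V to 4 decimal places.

Γ_L=0.739130, Γ_S=0.739130; launch V₁=2·75/575=0.260870
k=0 src: V=0.2609
k=1 load: inc=0.260870, refl=0.260870·0.739130=0.1928; V=0.000000+0.260870+0.192817=0.4537
k=2 src: inc=0.192817, refl=0.192817·0.739130=0.1425; V=0.260870+0.192817+0.142517=0.5962
k=3 load: inc=0.142517, refl=0.142517·0.739130=0.1053; V=0.453686+0.142517+0.105338=0.7015
k=4 src: inc=0.105338, refl=0.105338·0.739130=0.0779; V=0.596203+0.105338+0.077859=0.7794
k=5 load: inc=0.077859, refl=0.077859·0.739130=0.0575; V=0.701541+0.077859+0.057548=0.8369
k=6 src: inc=0.057548, refl=0.057548·0.739130=0.0425; V=0.779400+0.057548+0.042535=0.8795
k=7 load: inc=0.042535, refl=0.042535·0.739130=0.0314; V=0.836948+0.042535+0.031439=0.9109
k=8 src: inc=0.031439, refl=0.031439·0.739130=0.0232; V=0.879483+0.031439+0.023238=0.9342

0 0 source 0.2609
1 5 load 0.4537
2 10 source 0.5962
3 15 load 0.7015
4 20 source 0.7794
5 25 load 0.8369
6 30 source 0.8795
7 35 load 0.9109
8 40 source 0.9342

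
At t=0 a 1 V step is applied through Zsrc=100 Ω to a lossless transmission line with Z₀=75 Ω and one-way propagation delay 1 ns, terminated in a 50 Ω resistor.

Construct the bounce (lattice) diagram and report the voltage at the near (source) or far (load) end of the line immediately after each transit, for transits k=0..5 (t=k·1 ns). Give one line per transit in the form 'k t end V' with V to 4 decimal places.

Γ_L=-0.200000, Γ_S=0.142857; launch V₁=1·75/175=0.428571
k=0 src: V=0.4286
k=1 load: inc=0.428571, refl=0.428571·-0.200000=-0.0857; V=0.000000+0.428571+-0.085714=0.3429
k=2 src: inc=-0.085714, refl=-0.085714·0.142857=-0.0122; V=0.428571+-0.085714+-0.012245=0.3306
k=3 load: inc=-0.012245, refl=-0.012245·-0.200000=0.0024; V=0.342857+-0.012245+0.002449=0.3331
k=4 src: inc=0.002449, refl=0.002449·0.142857=0.0003; V=0.330612+0.002449+0.000350=0.3334
k=5 load: inc=0.000350, refl=0.000350·-0.200000=-0.0001; V=0.333061+0.000350+-0.000070=0.3333

0 0 source 0.4286
1 1 load 0.3429
2 2 source 0.3306
3 3 load 0.3331
4 4 source 0.3334
5 5 load 0.3333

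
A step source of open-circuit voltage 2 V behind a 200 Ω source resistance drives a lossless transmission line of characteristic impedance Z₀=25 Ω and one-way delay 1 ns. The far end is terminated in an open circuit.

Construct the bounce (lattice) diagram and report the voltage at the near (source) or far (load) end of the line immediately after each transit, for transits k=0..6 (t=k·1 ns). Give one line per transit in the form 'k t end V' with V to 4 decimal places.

0 0 source 0.2222
1 1 load 0.4444
2 2 source 0.6173
3 3 load 0.7901
4 4 source 0.9246
5 5 load 1.0590
6 6 source 1.1635

Γ_L=1.000000, Γ_S=0.777778; launch V₁=2·25/225=0.222222
k=0 src: V=0.2222
k=1 load: inc=0.222222, refl=0.222222·1.000000=0.2222; V=0.000000+0.222222+0.222222=0.4444
k=2 src: inc=0.222222, refl=0.222222·0.777778=0.1728; V=0.222222+0.222222+0.172840=0.6173
k=3 load: inc=0.172840, refl=0.172840·1.000000=0.1728; V=0.444444+0.172840+0.172840=0.7901
k=4 src: inc=0.172840, refl=0.172840·0.777778=0.1344; V=0.617284+0.172840+0.134431=0.9246
k=5 load: inc=0.134431, refl=0.134431·1.000000=0.1344; V=0.790123+0.134431+0.134431=1.0590
k=6 src: inc=0.134431, refl=0.134431·0.777778=0.1046; V=0.924554+0.134431+0.104557=1.1635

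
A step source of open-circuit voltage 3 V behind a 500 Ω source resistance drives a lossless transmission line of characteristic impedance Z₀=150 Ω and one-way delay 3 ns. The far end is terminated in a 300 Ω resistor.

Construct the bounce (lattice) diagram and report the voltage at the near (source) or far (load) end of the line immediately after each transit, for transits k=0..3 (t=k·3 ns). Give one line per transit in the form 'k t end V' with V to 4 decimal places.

Γ_L=0.333333, Γ_S=0.538462; launch V₁=3·150/650=0.692308
k=0 src: V=0.6923
k=1 load: inc=0.692308, refl=0.692308·0.333333=0.2308; V=0.000000+0.692308+0.230769=0.9231
k=2 src: inc=0.230769, refl=0.230769·0.538462=0.1243; V=0.692308+0.230769+0.124260=1.0473
k=3 load: inc=0.124260, refl=0.124260·0.333333=0.0414; V=0.923077+0.124260+0.041420=1.0888

0 0 source 0.6923
1 3 load 0.9231
2 6 source 1.0473
3 9 load 1.0888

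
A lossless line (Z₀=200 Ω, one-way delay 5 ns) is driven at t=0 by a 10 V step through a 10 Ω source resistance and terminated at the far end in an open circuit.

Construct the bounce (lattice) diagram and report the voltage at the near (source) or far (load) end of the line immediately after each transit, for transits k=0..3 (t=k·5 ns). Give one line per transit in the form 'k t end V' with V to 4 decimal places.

Γ_L=1.000000, Γ_S=-0.904762; launch V₁=10·200/210=9.523810
k=0 src: V=9.5238
k=1 load: inc=9.523810, refl=9.523810·1.000000=9.5238; V=0.000000+9.523810+9.523810=19.0476
k=2 src: inc=9.523810, refl=9.523810·-0.904762=-8.6168; V=9.523810+9.523810+-8.616780=10.4308
k=3 load: inc=-8.616780, refl=-8.616780·1.000000=-8.6168; V=19.047619+-8.616780+-8.616780=1.8141

0 0 source 9.5238
1 5 load 19.0476
2 10 source 10.4308
3 15 load 1.8141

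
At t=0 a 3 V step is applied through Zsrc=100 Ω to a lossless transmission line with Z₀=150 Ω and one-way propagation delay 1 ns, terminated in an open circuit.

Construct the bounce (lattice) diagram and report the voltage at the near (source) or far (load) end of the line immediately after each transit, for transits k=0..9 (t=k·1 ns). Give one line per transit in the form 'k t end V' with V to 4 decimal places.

0 0 source 1.8000
1 1 load 3.6000
2 2 source 3.2400
3 3 load 2.8800
4 4 source 2.9520
5 5 load 3.0240
6 6 source 3.0096
7 7 load 2.9952
8 8 source 2.9981
9 9 load 3.0010

Γ_L=1.000000, Γ_S=-0.200000; launch V₁=3·150/250=1.800000
k=0 src: V=1.8000
k=1 load: inc=1.800000, refl=1.800000·1.000000=1.8000; V=0.000000+1.800000+1.800000=3.6000
k=2 src: inc=1.800000, refl=1.800000·-0.200000=-0.3600; V=1.800000+1.800000+-0.360000=3.2400
k=3 load: inc=-0.360000, refl=-0.360000·1.000000=-0.3600; V=3.600000+-0.360000+-0.360000=2.8800
k=4 src: inc=-0.360000, refl=-0.360000·-0.200000=0.0720; V=3.240000+-0.360000+0.072000=2.9520
k=5 load: inc=0.072000, refl=0.072000·1.000000=0.0720; V=2.880000+0.072000+0.072000=3.0240
k=6 src: inc=0.072000, refl=0.072000·-0.200000=-0.0144; V=2.952000+0.072000+-0.014400=3.0096
k=7 load: inc=-0.014400, refl=-0.014400·1.000000=-0.0144; V=3.024000+-0.014400+-0.014400=2.9952
k=8 src: inc=-0.014400, refl=-0.014400·-0.200000=0.0029; V=3.009600+-0.014400+0.002880=2.9981
k=9 load: inc=0.002880, refl=0.002880·1.000000=0.0029; V=2.995200+0.002880+0.002880=3.0010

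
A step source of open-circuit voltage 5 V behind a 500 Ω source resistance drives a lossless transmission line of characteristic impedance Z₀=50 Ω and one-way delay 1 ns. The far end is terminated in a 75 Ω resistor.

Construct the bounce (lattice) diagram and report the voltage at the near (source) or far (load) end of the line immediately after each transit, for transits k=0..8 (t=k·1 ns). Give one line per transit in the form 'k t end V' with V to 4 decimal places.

0 0 source 0.4545
1 1 load 0.5455
2 2 source 0.6198
3 3 load 0.6347
4 4 source 0.6469
5 5 load 0.6493
6 6 source 0.6513
7 7 load 0.6517
8 8 source 0.6520

Γ_L=0.200000, Γ_S=0.818182; launch V₁=5·50/550=0.454545
k=0 src: V=0.4545
k=1 load: inc=0.454545, refl=0.454545·0.200000=0.0909; V=0.000000+0.454545+0.090909=0.5455
k=2 src: inc=0.090909, refl=0.090909·0.818182=0.0744; V=0.454545+0.090909+0.074380=0.6198
k=3 load: inc=0.074380, refl=0.074380·0.200000=0.0149; V=0.545455+0.074380+0.014876=0.6347
k=4 src: inc=0.014876, refl=0.014876·0.818182=0.0122; V=0.619835+0.014876+0.012171=0.6469
k=5 load: inc=0.012171, refl=0.012171·0.200000=0.0024; V=0.634711+0.012171+0.002434=0.6493
k=6 src: inc=0.002434, refl=0.002434·0.818182=0.0020; V=0.646882+0.002434+0.001992=0.6513
k=7 load: inc=0.001992, refl=0.001992·0.200000=0.0004; V=0.649316+0.001992+0.000398=0.6517
k=8 src: inc=0.000398, refl=0.000398·0.818182=0.0003; V=0.651308+0.000398+0.000326=0.6520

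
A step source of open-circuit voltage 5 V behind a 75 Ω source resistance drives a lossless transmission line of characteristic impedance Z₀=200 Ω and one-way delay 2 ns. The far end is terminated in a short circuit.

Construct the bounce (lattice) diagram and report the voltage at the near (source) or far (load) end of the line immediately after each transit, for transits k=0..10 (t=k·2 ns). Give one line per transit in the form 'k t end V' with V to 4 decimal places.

Γ_L=-1.000000, Γ_S=-0.454545; launch V₁=5·200/275=3.636364
k=0 src: V=3.6364
k=1 load: inc=3.636364, refl=3.636364·-1.000000=-3.6364; V=0.000000+3.636364+-3.636364=0.0000
k=2 src: inc=-3.636364, refl=-3.636364·-0.454545=1.6529; V=3.636364+-3.636364+1.652893=1.6529
k=3 load: inc=1.652893, refl=1.652893·-1.000000=-1.6529; V=0.000000+1.652893+-1.652893=0.0000
k=4 src: inc=-1.652893, refl=-1.652893·-0.454545=0.7513; V=1.652893+-1.652893+0.751315=0.7513
k=5 load: inc=0.751315, refl=0.751315·-1.000000=-0.7513; V=0.000000+0.751315+-0.751315=0.0000
k=6 src: inc=-0.751315, refl=-0.751315·-0.454545=0.3415; V=0.751315+-0.751315+0.341507=0.3415
k=7 load: inc=0.341507, refl=0.341507·-1.000000=-0.3415; V=0.000000+0.341507+-0.341507=0.0000
k=8 src: inc=-0.341507, refl=-0.341507·-0.454545=0.1552; V=0.341507+-0.341507+0.155230=0.1552
k=9 load: inc=0.155230, refl=0.155230·-1.000000=-0.1552; V=0.000000+0.155230+-0.155230=0.0000
k=10 src: inc=-0.155230, refl=-0.155230·-0.454545=0.0706; V=0.155230+-0.155230+0.070559=0.0706

0 0 source 3.6364
1 2 load 0.0000
2 4 source 1.6529
3 6 load 0.0000
4 8 source 0.7513
5 10 load 0.0000
6 12 source 0.3415
7 14 load 0.0000
8 16 source 0.1552
9 18 load 0.0000
10 20 source 0.0706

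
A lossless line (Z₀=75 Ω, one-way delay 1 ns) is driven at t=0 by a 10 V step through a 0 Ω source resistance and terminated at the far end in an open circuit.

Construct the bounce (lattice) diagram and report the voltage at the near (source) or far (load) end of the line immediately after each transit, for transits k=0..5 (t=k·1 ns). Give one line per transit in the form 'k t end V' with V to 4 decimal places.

0 0 source 10.0000
1 1 load 20.0000
2 2 source 10.0000
3 3 load 0.0000
4 4 source 10.0000
5 5 load 20.0000

Γ_L=1.000000, Γ_S=-1.000000; launch V₁=10·75/75=10.000000
k=0 src: V=10.0000
k=1 load: inc=10.000000, refl=10.000000·1.000000=10.0000; V=0.000000+10.000000+10.000000=20.0000
k=2 src: inc=10.000000, refl=10.000000·-1.000000=-10.0000; V=10.000000+10.000000+-10.000000=10.0000
k=3 load: inc=-10.000000, refl=-10.000000·1.000000=-10.0000; V=20.000000+-10.000000+-10.000000=0.0000
k=4 src: inc=-10.000000, refl=-10.000000·-1.000000=10.0000; V=10.000000+-10.000000+10.000000=10.0000
k=5 load: inc=10.000000, refl=10.000000·1.000000=10.0000; V=0.000000+10.000000+10.000000=20.0000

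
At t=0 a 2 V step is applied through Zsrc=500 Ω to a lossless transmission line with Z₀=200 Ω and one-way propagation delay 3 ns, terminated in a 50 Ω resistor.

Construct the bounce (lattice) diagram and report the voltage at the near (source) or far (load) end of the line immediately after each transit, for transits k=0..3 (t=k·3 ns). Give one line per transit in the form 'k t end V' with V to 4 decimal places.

Γ_L=-0.600000, Γ_S=0.428571; launch V₁=2·200/700=0.571429
k=0 src: V=0.5714
k=1 load: inc=0.571429, refl=0.571429·-0.600000=-0.3429; V=0.000000+0.571429+-0.342857=0.2286
k=2 src: inc=-0.342857, refl=-0.342857·0.428571=-0.1469; V=0.571429+-0.342857+-0.146939=0.0816
k=3 load: inc=-0.146939, refl=-0.146939·-0.600000=0.0882; V=0.228571+-0.146939+0.088163=0.1698

0 0 source 0.5714
1 3 load 0.2286
2 6 source 0.0816
3 9 load 0.1698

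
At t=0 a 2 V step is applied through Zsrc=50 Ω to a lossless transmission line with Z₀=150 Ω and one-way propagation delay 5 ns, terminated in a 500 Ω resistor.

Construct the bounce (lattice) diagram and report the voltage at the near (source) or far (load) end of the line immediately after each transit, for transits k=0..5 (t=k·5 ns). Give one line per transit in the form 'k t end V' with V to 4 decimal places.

0 0 source 1.5000
1 5 load 2.3077
2 10 source 1.9038
3 15 load 1.6864
4 20 source 1.7951
5 25 load 1.8537

Γ_L=0.538462, Γ_S=-0.500000; launch V₁=2·150/200=1.500000
k=0 src: V=1.5000
k=1 load: inc=1.500000, refl=1.500000·0.538462=0.8077; V=0.000000+1.500000+0.807692=2.3077
k=2 src: inc=0.807692, refl=0.807692·-0.500000=-0.4038; V=1.500000+0.807692+-0.403846=1.9038
k=3 load: inc=-0.403846, refl=-0.403846·0.538462=-0.2175; V=2.307692+-0.403846+-0.217456=1.6864
k=4 src: inc=-0.217456, refl=-0.217456·-0.500000=0.1087; V=1.903846+-0.217456+0.108728=1.7951
k=5 load: inc=0.108728, refl=0.108728·0.538462=0.0585; V=1.686391+0.108728+0.058546=1.8537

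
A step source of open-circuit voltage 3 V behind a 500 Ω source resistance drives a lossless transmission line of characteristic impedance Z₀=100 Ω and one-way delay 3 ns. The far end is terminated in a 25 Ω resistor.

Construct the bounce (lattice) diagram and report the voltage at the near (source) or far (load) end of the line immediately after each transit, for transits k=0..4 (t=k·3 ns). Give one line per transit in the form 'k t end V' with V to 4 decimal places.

0 0 source 0.5000
1 3 load 0.2000
2 6 source 0.0000
3 9 load 0.1200
4 12 source 0.2000

Γ_L=-0.600000, Γ_S=0.666667; launch V₁=3·100/600=0.500000
k=0 src: V=0.5000
k=1 load: inc=0.500000, refl=0.500000·-0.600000=-0.3000; V=0.000000+0.500000+-0.300000=0.2000
k=2 src: inc=-0.300000, refl=-0.300000·0.666667=-0.2000; V=0.500000+-0.300000+-0.200000=0.0000
k=3 load: inc=-0.200000, refl=-0.200000·-0.600000=0.1200; V=0.200000+-0.200000+0.120000=0.1200
k=4 src: inc=0.120000, refl=0.120000·0.666667=0.0800; V=0.000000+0.120000+0.080000=0.2000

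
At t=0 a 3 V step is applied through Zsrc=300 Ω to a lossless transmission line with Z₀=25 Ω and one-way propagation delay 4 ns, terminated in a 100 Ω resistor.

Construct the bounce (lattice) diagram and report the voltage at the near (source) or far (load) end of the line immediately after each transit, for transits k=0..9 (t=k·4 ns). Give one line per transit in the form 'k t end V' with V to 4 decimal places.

Γ_L=0.600000, Γ_S=0.846154; launch V₁=3·25/325=0.230769
k=0 src: V=0.2308
k=1 load: inc=0.230769, refl=0.230769·0.600000=0.1385; V=0.000000+0.230769+0.138462=0.3692
k=2 src: inc=0.138462, refl=0.138462·0.846154=0.1172; V=0.230769+0.138462+0.117160=0.4864
k=3 load: inc=0.117160, refl=0.117160·0.600000=0.0703; V=0.369231+0.117160+0.070296=0.5567
k=4 src: inc=0.070296, refl=0.070296·0.846154=0.0595; V=0.486391+0.070296+0.059481=0.6162
k=5 load: inc=0.059481, refl=0.059481·0.600000=0.0357; V=0.556686+0.059481+0.035689=0.6519
k=6 src: inc=0.035689, refl=0.035689·0.846154=0.0302; V=0.616168+0.035689+0.030198=0.6821
k=7 load: inc=0.030198, refl=0.030198·0.600000=0.0181; V=0.651856+0.030198+0.018119=0.7002
k=8 src: inc=0.018119, refl=0.018119·0.846154=0.0153; V=0.682054+0.018119+0.015331=0.7155
k=9 load: inc=0.015331, refl=0.015331·0.600000=0.0092; V=0.700173+0.015331+0.009199=0.7247

0 0 source 0.2308
1 4 load 0.3692
2 8 source 0.4864
3 12 load 0.5567
4 16 source 0.6162
5 20 load 0.6519
6 24 source 0.6821
7 28 load 0.7002
8 32 source 0.7155
9 36 load 0.7247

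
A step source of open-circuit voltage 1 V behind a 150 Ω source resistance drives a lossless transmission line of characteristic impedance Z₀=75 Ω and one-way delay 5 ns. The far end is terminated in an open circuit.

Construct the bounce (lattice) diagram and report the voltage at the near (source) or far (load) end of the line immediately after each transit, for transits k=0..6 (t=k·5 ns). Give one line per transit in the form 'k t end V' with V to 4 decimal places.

0 0 source 0.3333
1 5 load 0.6667
2 10 source 0.7778
3 15 load 0.8889
4 20 source 0.9259
5 25 load 0.9630
6 30 source 0.9753

Γ_L=1.000000, Γ_S=0.333333; launch V₁=1·75/225=0.333333
k=0 src: V=0.3333
k=1 load: inc=0.333333, refl=0.333333·1.000000=0.3333; V=0.000000+0.333333+0.333333=0.6667
k=2 src: inc=0.333333, refl=0.333333·0.333333=0.1111; V=0.333333+0.333333+0.111111=0.7778
k=3 load: inc=0.111111, refl=0.111111·1.000000=0.1111; V=0.666667+0.111111+0.111111=0.8889
k=4 src: inc=0.111111, refl=0.111111·0.333333=0.0370; V=0.777778+0.111111+0.037037=0.9259
k=5 load: inc=0.037037, refl=0.037037·1.000000=0.0370; V=0.888889+0.037037+0.037037=0.9630
k=6 src: inc=0.037037, refl=0.037037·0.333333=0.0123; V=0.925926+0.037037+0.012346=0.9753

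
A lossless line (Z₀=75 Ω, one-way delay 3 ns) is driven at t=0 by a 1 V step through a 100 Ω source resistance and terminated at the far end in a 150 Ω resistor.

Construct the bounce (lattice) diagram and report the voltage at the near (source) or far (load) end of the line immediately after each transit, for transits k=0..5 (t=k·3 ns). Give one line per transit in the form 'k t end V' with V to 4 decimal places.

0 0 source 0.4286
1 3 load 0.5714
2 6 source 0.5918
3 9 load 0.5986
4 12 source 0.5996
5 15 load 0.5999

Γ_L=0.333333, Γ_S=0.142857; launch V₁=1·75/175=0.428571
k=0 src: V=0.4286
k=1 load: inc=0.428571, refl=0.428571·0.333333=0.1429; V=0.000000+0.428571+0.142857=0.5714
k=2 src: inc=0.142857, refl=0.142857·0.142857=0.0204; V=0.428571+0.142857+0.020408=0.5918
k=3 load: inc=0.020408, refl=0.020408·0.333333=0.0068; V=0.571429+0.020408+0.006803=0.5986
k=4 src: inc=0.006803, refl=0.006803·0.142857=0.0010; V=0.591837+0.006803+0.000972=0.5996
k=5 load: inc=0.000972, refl=0.000972·0.333333=0.0003; V=0.598639+0.000972+0.000324=0.5999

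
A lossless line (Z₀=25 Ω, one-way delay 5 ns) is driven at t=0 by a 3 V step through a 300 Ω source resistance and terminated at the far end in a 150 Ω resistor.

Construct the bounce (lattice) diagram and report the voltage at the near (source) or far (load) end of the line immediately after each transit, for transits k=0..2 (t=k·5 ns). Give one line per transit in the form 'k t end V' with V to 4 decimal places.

0 0 source 0.2308
1 5 load 0.3956
2 10 source 0.5351

Γ_L=0.714286, Γ_S=0.846154; launch V₁=3·25/325=0.230769
k=0 src: V=0.2308
k=1 load: inc=0.230769, refl=0.230769·0.714286=0.1648; V=0.000000+0.230769+0.164835=0.3956
k=2 src: inc=0.164835, refl=0.164835·0.846154=0.1395; V=0.230769+0.164835+0.139476=0.5351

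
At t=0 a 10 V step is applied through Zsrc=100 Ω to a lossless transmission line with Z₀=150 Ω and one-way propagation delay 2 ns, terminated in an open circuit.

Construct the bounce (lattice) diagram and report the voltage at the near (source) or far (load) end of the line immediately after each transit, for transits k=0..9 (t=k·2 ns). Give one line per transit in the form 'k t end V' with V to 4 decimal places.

Γ_L=1.000000, Γ_S=-0.200000; launch V₁=10·150/250=6.000000
k=0 src: V=6.0000
k=1 load: inc=6.000000, refl=6.000000·1.000000=6.0000; V=0.000000+6.000000+6.000000=12.0000
k=2 src: inc=6.000000, refl=6.000000·-0.200000=-1.2000; V=6.000000+6.000000+-1.200000=10.8000
k=3 load: inc=-1.200000, refl=-1.200000·1.000000=-1.2000; V=12.000000+-1.200000+-1.200000=9.6000
k=4 src: inc=-1.200000, refl=-1.200000·-0.200000=0.2400; V=10.800000+-1.200000+0.240000=9.8400
k=5 load: inc=0.240000, refl=0.240000·1.000000=0.2400; V=9.600000+0.240000+0.240000=10.0800
k=6 src: inc=0.240000, refl=0.240000·-0.200000=-0.0480; V=9.840000+0.240000+-0.048000=10.0320
k=7 load: inc=-0.048000, refl=-0.048000·1.000000=-0.0480; V=10.080000+-0.048000+-0.048000=9.9840
k=8 src: inc=-0.048000, refl=-0.048000·-0.200000=0.0096; V=10.032000+-0.048000+0.009600=9.9936
k=9 load: inc=0.009600, refl=0.009600·1.000000=0.0096; V=9.984000+0.009600+0.009600=10.0032

0 0 source 6.0000
1 2 load 12.0000
2 4 source 10.8000
3 6 load 9.6000
4 8 source 9.8400
5 10 load 10.0800
6 12 source 10.0320
7 14 load 9.9840
8 16 source 9.9936
9 18 load 10.0032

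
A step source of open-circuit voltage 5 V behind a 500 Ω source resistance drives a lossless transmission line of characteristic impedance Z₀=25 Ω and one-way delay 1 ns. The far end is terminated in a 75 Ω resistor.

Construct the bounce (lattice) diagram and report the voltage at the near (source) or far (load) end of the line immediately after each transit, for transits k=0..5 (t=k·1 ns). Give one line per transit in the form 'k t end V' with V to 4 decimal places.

0 0 source 0.2381
1 1 load 0.3571
2 2 source 0.4649
3 3 load 0.5187
4 4 source 0.5674
5 5 load 0.5918

Γ_L=0.500000, Γ_S=0.904762; launch V₁=5·25/525=0.238095
k=0 src: V=0.2381
k=1 load: inc=0.238095, refl=0.238095·0.500000=0.1190; V=0.000000+0.238095+0.119048=0.3571
k=2 src: inc=0.119048, refl=0.119048·0.904762=0.1077; V=0.238095+0.119048+0.107710=0.4649
k=3 load: inc=0.107710, refl=0.107710·0.500000=0.0539; V=0.357143+0.107710+0.053855=0.5187
k=4 src: inc=0.053855, refl=0.053855·0.904762=0.0487; V=0.464853+0.053855+0.048726=0.5674
k=5 load: inc=0.048726, refl=0.048726·0.500000=0.0244; V=0.518707+0.048726+0.024363=0.5918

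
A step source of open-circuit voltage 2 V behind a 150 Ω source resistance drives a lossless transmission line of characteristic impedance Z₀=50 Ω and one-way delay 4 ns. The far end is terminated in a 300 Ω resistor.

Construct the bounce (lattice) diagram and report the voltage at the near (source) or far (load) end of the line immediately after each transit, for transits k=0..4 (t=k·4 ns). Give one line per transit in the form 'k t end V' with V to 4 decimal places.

0 0 source 0.5000
1 4 load 0.8571
2 8 source 1.0357
3 12 load 1.1633
4 16 source 1.2270

Γ_L=0.714286, Γ_S=0.500000; launch V₁=2·50/200=0.500000
k=0 src: V=0.5000
k=1 load: inc=0.500000, refl=0.500000·0.714286=0.3571; V=0.000000+0.500000+0.357143=0.8571
k=2 src: inc=0.357143, refl=0.357143·0.500000=0.1786; V=0.500000+0.357143+0.178571=1.0357
k=3 load: inc=0.178571, refl=0.178571·0.714286=0.1276; V=0.857143+0.178571+0.127551=1.1633
k=4 src: inc=0.127551, refl=0.127551·0.500000=0.0638; V=1.035714+0.127551+0.063776=1.2270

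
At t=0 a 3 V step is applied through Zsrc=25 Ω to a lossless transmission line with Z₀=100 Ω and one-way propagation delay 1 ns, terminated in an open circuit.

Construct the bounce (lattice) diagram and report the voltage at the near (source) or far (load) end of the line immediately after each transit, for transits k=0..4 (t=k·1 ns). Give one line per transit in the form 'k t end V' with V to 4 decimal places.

Γ_L=1.000000, Γ_S=-0.600000; launch V₁=3·100/125=2.400000
k=0 src: V=2.4000
k=1 load: inc=2.400000, refl=2.400000·1.000000=2.4000; V=0.000000+2.400000+2.400000=4.8000
k=2 src: inc=2.400000, refl=2.400000·-0.600000=-1.4400; V=2.400000+2.400000+-1.440000=3.3600
k=3 load: inc=-1.440000, refl=-1.440000·1.000000=-1.4400; V=4.800000+-1.440000+-1.440000=1.9200
k=4 src: inc=-1.440000, refl=-1.440000·-0.600000=0.8640; V=3.360000+-1.440000+0.864000=2.7840

0 0 source 2.4000
1 1 load 4.8000
2 2 source 3.3600
3 3 load 1.9200
4 4 source 2.7840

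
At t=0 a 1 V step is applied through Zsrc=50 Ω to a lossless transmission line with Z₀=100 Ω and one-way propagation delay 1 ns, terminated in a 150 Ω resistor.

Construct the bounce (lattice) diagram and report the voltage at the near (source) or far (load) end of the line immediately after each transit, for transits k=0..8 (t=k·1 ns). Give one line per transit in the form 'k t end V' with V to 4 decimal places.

Γ_L=0.200000, Γ_S=-0.333333; launch V₁=1·100/150=0.666667
k=0 src: V=0.6667
k=1 load: inc=0.666667, refl=0.666667·0.200000=0.1333; V=0.000000+0.666667+0.133333=0.8000
k=2 src: inc=0.133333, refl=0.133333·-0.333333=-0.0444; V=0.666667+0.133333+-0.044444=0.7556
k=3 load: inc=-0.044444, refl=-0.044444·0.200000=-0.0089; V=0.800000+-0.044444+-0.008889=0.7467
k=4 src: inc=-0.008889, refl=-0.008889·-0.333333=0.0030; V=0.755556+-0.008889+0.002963=0.7496
k=5 load: inc=0.002963, refl=0.002963·0.200000=0.0006; V=0.746667+0.002963+0.000593=0.7502
k=6 src: inc=0.000593, refl=0.000593·-0.333333=-0.0002; V=0.749630+0.000593+-0.000198=0.7500
k=7 load: inc=-0.000198, refl=-0.000198·0.200000=-0.0000; V=0.750222+-0.000198+-0.000040=0.7500
k=8 src: inc=-0.000040, refl=-0.000040·-0.333333=0.0000; V=0.750025+-0.000040+0.000013=0.7500

0 0 source 0.6667
1 1 load 0.8000
2 2 source 0.7556
3 3 load 0.7467
4 4 source 0.7496
5 5 load 0.7502
6 6 source 0.7500
7 7 load 0.7500
8 8 source 0.7500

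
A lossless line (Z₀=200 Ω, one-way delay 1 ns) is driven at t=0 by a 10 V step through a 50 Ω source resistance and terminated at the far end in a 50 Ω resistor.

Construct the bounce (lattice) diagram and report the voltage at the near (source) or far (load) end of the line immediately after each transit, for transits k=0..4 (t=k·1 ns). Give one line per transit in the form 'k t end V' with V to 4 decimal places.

Γ_L=-0.600000, Γ_S=-0.600000; launch V₁=10·200/250=8.000000
k=0 src: V=8.0000
k=1 load: inc=8.000000, refl=8.000000·-0.600000=-4.8000; V=0.000000+8.000000+-4.800000=3.2000
k=2 src: inc=-4.800000, refl=-4.800000·-0.600000=2.8800; V=8.000000+-4.800000+2.880000=6.0800
k=3 load: inc=2.880000, refl=2.880000·-0.600000=-1.7280; V=3.200000+2.880000+-1.728000=4.3520
k=4 src: inc=-1.728000, refl=-1.728000·-0.600000=1.0368; V=6.080000+-1.728000+1.036800=5.3888

0 0 source 8.0000
1 1 load 3.2000
2 2 source 6.0800
3 3 load 4.3520
4 4 source 5.3888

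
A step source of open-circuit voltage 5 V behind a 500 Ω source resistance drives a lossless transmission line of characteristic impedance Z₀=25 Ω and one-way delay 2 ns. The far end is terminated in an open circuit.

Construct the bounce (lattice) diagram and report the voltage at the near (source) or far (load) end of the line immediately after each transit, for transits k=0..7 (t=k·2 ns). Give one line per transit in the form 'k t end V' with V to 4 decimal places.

Γ_L=1.000000, Γ_S=0.904762; launch V₁=5·25/525=0.238095
k=0 src: V=0.2381
k=1 load: inc=0.238095, refl=0.238095·1.000000=0.2381; V=0.000000+0.238095+0.238095=0.4762
k=2 src: inc=0.238095, refl=0.238095·0.904762=0.2154; V=0.238095+0.238095+0.215420=0.6916
k=3 load: inc=0.215420, refl=0.215420·1.000000=0.2154; V=0.476190+0.215420+0.215420=0.9070
k=4 src: inc=0.215420, refl=0.215420·0.904762=0.1949; V=0.691610+0.215420+0.194903=1.1019
k=5 load: inc=0.194903, refl=0.194903·1.000000=0.1949; V=0.907029+0.194903+0.194903=1.2968
k=6 src: inc=0.194903, refl=0.194903·0.904762=0.1763; V=1.101933+0.194903+0.176341=1.4732
k=7 load: inc=0.176341, refl=0.176341·1.000000=0.1763; V=1.296836+0.176341+0.176341=1.6495

0 0 source 0.2381
1 2 load 0.4762
2 4 source 0.6916
3 6 load 0.9070
4 8 source 1.1019
5 10 load 1.2968
6 12 source 1.4732
7 14 load 1.6495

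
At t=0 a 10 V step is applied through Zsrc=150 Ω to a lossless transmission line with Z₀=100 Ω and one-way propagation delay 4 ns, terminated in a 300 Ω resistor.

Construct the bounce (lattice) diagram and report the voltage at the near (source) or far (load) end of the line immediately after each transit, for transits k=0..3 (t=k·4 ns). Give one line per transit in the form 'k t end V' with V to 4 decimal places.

0 0 source 4.0000
1 4 load 6.0000
2 8 source 6.4000
3 12 load 6.6000

Γ_L=0.500000, Γ_S=0.200000; launch V₁=10·100/250=4.000000
k=0 src: V=4.0000
k=1 load: inc=4.000000, refl=4.000000·0.500000=2.0000; V=0.000000+4.000000+2.000000=6.0000
k=2 src: inc=2.000000, refl=2.000000·0.200000=0.4000; V=4.000000+2.000000+0.400000=6.4000
k=3 load: inc=0.400000, refl=0.400000·0.500000=0.2000; V=6.000000+0.400000+0.200000=6.6000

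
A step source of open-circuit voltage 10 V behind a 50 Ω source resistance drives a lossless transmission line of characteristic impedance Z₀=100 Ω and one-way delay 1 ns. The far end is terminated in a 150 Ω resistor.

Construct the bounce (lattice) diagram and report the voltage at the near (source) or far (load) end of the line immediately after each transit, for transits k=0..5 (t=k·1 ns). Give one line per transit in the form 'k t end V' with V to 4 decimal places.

Γ_L=0.200000, Γ_S=-0.333333; launch V₁=10·100/150=6.666667
k=0 src: V=6.6667
k=1 load: inc=6.666667, refl=6.666667·0.200000=1.3333; V=0.000000+6.666667+1.333333=8.0000
k=2 src: inc=1.333333, refl=1.333333·-0.333333=-0.4444; V=6.666667+1.333333+-0.444444=7.5556
k=3 load: inc=-0.444444, refl=-0.444444·0.200000=-0.0889; V=8.000000+-0.444444+-0.088889=7.4667
k=4 src: inc=-0.088889, refl=-0.088889·-0.333333=0.0296; V=7.555556+-0.088889+0.029630=7.4963
k=5 load: inc=0.029630, refl=0.029630·0.200000=0.0059; V=7.466667+0.029630+0.005926=7.5022

0 0 source 6.6667
1 1 load 8.0000
2 2 source 7.5556
3 3 load 7.4667
4 4 source 7.4963
5 5 load 7.5022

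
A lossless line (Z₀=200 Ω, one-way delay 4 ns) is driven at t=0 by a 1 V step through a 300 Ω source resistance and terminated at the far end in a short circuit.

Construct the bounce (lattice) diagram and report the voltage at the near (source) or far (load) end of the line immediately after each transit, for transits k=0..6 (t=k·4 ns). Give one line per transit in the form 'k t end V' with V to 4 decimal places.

0 0 source 0.4000
1 4 load 0.0000
2 8 source -0.0800
3 12 load 0.0000
4 16 source 0.0160
5 20 load 0.0000
6 24 source -0.0032

Γ_L=-1.000000, Γ_S=0.200000; launch V₁=1·200/500=0.400000
k=0 src: V=0.4000
k=1 load: inc=0.400000, refl=0.400000·-1.000000=-0.4000; V=0.000000+0.400000+-0.400000=0.0000
k=2 src: inc=-0.400000, refl=-0.400000·0.200000=-0.0800; V=0.400000+-0.400000+-0.080000=-0.0800
k=3 load: inc=-0.080000, refl=-0.080000·-1.000000=0.0800; V=0.000000+-0.080000+0.080000=0.0000
k=4 src: inc=0.080000, refl=0.080000·0.200000=0.0160; V=-0.080000+0.080000+0.016000=0.0160
k=5 load: inc=0.016000, refl=0.016000·-1.000000=-0.0160; V=0.000000+0.016000+-0.016000=0.0000
k=6 src: inc=-0.016000, refl=-0.016000·0.200000=-0.0032; V=0.016000+-0.016000+-0.003200=-0.0032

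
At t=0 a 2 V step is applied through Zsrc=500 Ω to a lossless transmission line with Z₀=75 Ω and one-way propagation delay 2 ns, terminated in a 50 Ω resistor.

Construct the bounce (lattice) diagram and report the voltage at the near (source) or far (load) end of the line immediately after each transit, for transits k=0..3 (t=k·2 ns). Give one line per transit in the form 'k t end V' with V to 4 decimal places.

Γ_L=-0.200000, Γ_S=0.739130; launch V₁=2·75/575=0.260870
k=0 src: V=0.2609
k=1 load: inc=0.260870, refl=0.260870·-0.200000=-0.0522; V=0.000000+0.260870+-0.052174=0.2087
k=2 src: inc=-0.052174, refl=-0.052174·0.739130=-0.0386; V=0.260870+-0.052174+-0.038563=0.1701
k=3 load: inc=-0.038563, refl=-0.038563·-0.200000=0.0077; V=0.208696+-0.038563+0.007713=0.1778

0 0 source 0.2609
1 2 load 0.2087
2 4 source 0.1701
3 6 load 0.1778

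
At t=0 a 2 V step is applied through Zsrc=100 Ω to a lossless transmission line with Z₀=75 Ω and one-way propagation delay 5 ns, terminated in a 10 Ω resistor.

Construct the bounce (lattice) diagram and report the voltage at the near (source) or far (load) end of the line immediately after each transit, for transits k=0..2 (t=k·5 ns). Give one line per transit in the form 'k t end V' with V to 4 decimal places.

0 0 source 0.8571
1 5 load 0.2017
2 10 source 0.1080

Γ_L=-0.764706, Γ_S=0.142857; launch V₁=2·75/175=0.857143
k=0 src: V=0.8571
k=1 load: inc=0.857143, refl=0.857143·-0.764706=-0.6555; V=0.000000+0.857143+-0.655462=0.2017
k=2 src: inc=-0.655462, refl=-0.655462·0.142857=-0.0936; V=0.857143+-0.655462+-0.093637=0.1080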